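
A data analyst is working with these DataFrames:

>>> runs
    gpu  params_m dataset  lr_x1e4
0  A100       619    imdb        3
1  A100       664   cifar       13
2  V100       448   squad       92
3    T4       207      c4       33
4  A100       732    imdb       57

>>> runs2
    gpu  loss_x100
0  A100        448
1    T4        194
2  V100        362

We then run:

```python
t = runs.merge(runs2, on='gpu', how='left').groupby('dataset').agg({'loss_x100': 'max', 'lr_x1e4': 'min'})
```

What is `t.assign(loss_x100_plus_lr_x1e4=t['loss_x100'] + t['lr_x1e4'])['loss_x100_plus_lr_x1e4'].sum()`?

1593

merge on 'gpu' (how='left') → 5 rows:
    gpu  params_m dataset  lr_x1e4  loss_x100
0  A100       619    imdb        3        448
1  A100       664   cifar       13        448
2  V100       448   squad       92        362
3    T4       207      c4       33        194
4  A100       732    imdb       57        448
group by dataset: max(loss_x100), min(lr_x1e4):
         loss_x100  lr_x1e4
dataset                    
c4             194       33
cifar          448       13
imdb           448        3
squad          362       92
add column loss_x100_plus_lr_x1e4 = t['loss_x100'] + t['lr_x1e4']:
         loss_x100  lr_x1e4  loss_x100_plus_lr_x1e4
dataset                                            
c4             194       33                     227
cifar          448       13                     461
imdb           448        3                     451
squad          362       92                     454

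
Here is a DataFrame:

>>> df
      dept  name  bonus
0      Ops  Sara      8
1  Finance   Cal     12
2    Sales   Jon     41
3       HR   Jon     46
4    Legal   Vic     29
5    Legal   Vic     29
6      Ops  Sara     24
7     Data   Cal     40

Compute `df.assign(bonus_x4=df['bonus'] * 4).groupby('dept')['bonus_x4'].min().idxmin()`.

add column bonus_x4 = df['bonus'] * 4:
      dept  name  bonus  bonus_x4
0      Ops  Sara      8        32
1  Finance   Cal     12        48
2    Sales   Jon     41       164
3       HR   Jon     46       184
4    Legal   Vic     29       116
5    Legal   Vic     29       116
6      Ops  Sara     24        96
7     Data   Cal     40       160
group by dept, min of bonus_x4:
dept
Data       160
Finance     48
HR         184
Legal      116
Ops         32
Sales      164
Name: bonus_x4, dtype: int64

Ops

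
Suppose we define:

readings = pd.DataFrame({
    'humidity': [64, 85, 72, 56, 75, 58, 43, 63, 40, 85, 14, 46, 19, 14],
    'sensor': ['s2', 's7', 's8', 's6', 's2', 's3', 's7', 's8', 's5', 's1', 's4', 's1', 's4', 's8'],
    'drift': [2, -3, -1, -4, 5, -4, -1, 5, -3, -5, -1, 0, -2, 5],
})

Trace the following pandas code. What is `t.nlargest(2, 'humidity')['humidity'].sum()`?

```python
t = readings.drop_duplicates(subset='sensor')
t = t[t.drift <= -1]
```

drop duplicate sensor (keep=first):
    humidity sensor  drift
0         64     s2      2
1         85     s7     -3
2         72     s8     -1
3         56     s6     -4
5         58     s3     -4
8         40     s5     -3
9         85     s1     -5
10        14     s4     -1
filter rows where drift <= -1:
    humidity sensor  drift
1         85     s7     -3
2         72     s8     -1
3         56     s6     -4
5         58     s3     -4
8         40     s5     -3
9         85     s1     -5
10        14     s4     -1
take 2 rows with largest humidity:
   humidity sensor  drift
1        85     s7     -3
9        85     s1     -5
Hence 170.

170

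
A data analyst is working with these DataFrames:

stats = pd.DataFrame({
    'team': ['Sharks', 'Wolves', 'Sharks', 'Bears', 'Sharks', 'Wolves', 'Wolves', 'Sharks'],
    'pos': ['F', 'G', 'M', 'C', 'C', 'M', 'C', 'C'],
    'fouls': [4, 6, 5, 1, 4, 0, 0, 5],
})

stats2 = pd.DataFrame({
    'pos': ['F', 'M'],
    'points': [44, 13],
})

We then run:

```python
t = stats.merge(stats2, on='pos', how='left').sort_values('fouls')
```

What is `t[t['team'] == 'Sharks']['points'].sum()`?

merge on 'pos' (how='left') → 8 rows:
     team pos  fouls  points
0  Sharks   F      4    44.0
1  Wolves   G      6     NaN
2  Sharks   M      5    13.0
3   Bears   C      1     NaN
4  Sharks   C      4     NaN
5  Wolves   M      0    13.0
6  Wolves   C      0     NaN
7  Sharks   C      5     NaN
sort by fouls:
     team pos  fouls  points
5  Wolves   M      0    13.0
6  Wolves   C      0     NaN
3   Bears   C      1     NaN
0  Sharks   F      4    44.0
4  Sharks   C      4     NaN
2  Sharks   M      5    13.0
7  Sharks   C      5     NaN
1  Wolves   G      6     NaN
filter rows where team == 'Sharks':
     team pos  fouls  points
0  Sharks   F      4    44.0
4  Sharks   C      4     NaN
2  Sharks   M      5    13.0
7  Sharks   C      5     NaN
sum of column 'points' → 57.0

57.0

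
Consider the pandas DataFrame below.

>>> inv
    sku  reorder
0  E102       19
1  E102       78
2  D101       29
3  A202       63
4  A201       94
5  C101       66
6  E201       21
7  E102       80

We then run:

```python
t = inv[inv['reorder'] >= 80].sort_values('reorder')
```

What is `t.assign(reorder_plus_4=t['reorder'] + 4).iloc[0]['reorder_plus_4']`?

84

filter rows where reorder >= 80:
    sku  reorder
4  A201       94
7  E102       80
sort by reorder:
    sku  reorder
7  E102       80
4  A201       94
add column reorder_plus_4 = t['reorder'] + 4:
    sku  reorder  reorder_plus_4
7  E102       80              84
4  A201       94              98
Finally, value at position 0, column 'reorder_plus_4' = 84.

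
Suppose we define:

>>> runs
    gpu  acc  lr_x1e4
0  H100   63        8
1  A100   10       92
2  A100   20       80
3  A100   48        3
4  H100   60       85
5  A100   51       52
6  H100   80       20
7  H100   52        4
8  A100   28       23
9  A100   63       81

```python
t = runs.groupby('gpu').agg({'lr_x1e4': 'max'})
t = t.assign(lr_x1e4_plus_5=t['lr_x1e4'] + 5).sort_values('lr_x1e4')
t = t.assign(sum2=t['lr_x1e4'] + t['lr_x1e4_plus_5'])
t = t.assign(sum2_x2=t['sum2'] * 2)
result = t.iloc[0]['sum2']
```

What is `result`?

group by gpu, max of lr_x1e4:
      lr_x1e4
gpu          
A100       92
H100       85
add column lr_x1e4_plus_5 = t['lr_x1e4'] + 5:
      lr_x1e4  lr_x1e4_plus_5
gpu                          
A100       92              97
H100       85              90
sort by lr_x1e4:
      lr_x1e4  lr_x1e4_plus_5
gpu                          
H100       85              90
A100       92              97
add column sum2 = t['lr_x1e4'] + t['lr_x1e4_plus_5']:
      lr_x1e4  lr_x1e4_plus_5  sum2
gpu                                
H100       85              90   175
A100       92              97   189
add column sum2_x2 = t['sum2'] * 2:
      lr_x1e4  lr_x1e4_plus_5  sum2  sum2_x2
gpu                                         
H100       85              90   175      350
A100       92              97   189      378
Reading off the value at position 0, column 'sum2', we get 175.

175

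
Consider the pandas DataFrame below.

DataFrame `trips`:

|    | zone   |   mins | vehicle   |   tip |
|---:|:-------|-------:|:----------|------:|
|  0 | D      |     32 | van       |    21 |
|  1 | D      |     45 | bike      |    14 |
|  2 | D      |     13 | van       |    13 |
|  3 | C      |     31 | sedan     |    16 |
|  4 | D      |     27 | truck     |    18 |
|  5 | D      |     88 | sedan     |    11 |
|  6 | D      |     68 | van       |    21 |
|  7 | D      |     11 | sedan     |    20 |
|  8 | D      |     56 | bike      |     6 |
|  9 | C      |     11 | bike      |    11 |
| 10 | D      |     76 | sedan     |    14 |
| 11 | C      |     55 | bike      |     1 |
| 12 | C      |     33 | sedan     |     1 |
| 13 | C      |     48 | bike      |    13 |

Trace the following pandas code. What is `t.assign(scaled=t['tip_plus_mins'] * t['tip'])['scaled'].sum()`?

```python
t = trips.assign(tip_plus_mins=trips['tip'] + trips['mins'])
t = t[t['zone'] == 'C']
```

1877

add column tip_plus_mins = trips['tip'] + trips['mins']:
   zone  mins vehicle  tip  tip_plus_mins
0     D    32     van   21             53
1     D    45    bike   14             59
2     D    13     van   13             26
3     C    31   sedan   16             47
4     D    27   truck   18             45
5     D    88   sedan   11             99
6     D    68     van   21             89
7     D    11   sedan   20             31
8     D    56    bike    6             62
9     C    11    bike   11             22
10    D    76   sedan   14             90
11    C    55    bike    1             56
12    C    33   sedan    1             34
13    C    48    bike   13             61
filter rows where zone == 'C':
   zone  mins vehicle  tip  tip_plus_mins
3     C    31   sedan   16             47
9     C    11    bike   11             22
11    C    55    bike    1             56
12    C    33   sedan    1             34
13    C    48    bike   13             61
add column scaled = t['tip_plus_mins'] * t['tip']:
   zone  mins vehicle  tip  tip_plus_mins  scaled
3     C    31   sedan   16             47     752
9     C    11    bike   11             22     242
11    C    55    bike    1             56      56
12    C    33   sedan    1             34      34
13    C    48    bike   13             61     793
Finally, sum of column 'scaled' = 1877.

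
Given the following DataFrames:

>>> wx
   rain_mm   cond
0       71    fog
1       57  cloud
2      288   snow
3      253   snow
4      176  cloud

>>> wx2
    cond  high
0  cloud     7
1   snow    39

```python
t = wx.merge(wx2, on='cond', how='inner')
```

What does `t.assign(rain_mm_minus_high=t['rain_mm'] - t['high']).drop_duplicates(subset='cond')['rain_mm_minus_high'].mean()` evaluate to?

149.5

merge on 'cond' (how='inner') → 4 rows:
   rain_mm   cond  high
0       57  cloud     7
1      288   snow    39
2      253   snow    39
3      176  cloud     7
add column rain_mm_minus_high = t['rain_mm'] - t['high']:
   rain_mm   cond  high  rain_mm_minus_high
0       57  cloud     7                  50
1      288   snow    39                 249
2      253   snow    39                 214
3      176  cloud     7                 169
drop duplicate cond (keep=first):
   rain_mm   cond  high  rain_mm_minus_high
0       57  cloud     7                  50
1      288   snow    39                 249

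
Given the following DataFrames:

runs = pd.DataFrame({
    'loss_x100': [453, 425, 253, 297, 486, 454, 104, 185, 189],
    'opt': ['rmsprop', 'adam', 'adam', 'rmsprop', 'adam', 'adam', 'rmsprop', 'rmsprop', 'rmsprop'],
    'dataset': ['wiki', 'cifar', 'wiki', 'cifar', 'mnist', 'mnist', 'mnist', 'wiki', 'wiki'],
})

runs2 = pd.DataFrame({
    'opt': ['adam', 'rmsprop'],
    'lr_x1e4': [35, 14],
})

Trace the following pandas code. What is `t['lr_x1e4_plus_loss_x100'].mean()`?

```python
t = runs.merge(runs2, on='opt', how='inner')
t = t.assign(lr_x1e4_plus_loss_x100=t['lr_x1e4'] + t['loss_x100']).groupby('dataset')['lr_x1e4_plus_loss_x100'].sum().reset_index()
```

1018.66666667

merge on 'opt' (how='inner') → 9 rows:
   loss_x100      opt dataset  lr_x1e4
0        453  rmsprop    wiki       14
1        425     adam   cifar       35
2        253     adam    wiki       35
3        297  rmsprop   cifar       14
4        486     adam   mnist       35
5        454     adam   mnist       35
6        104  rmsprop   mnist       14
7        185  rmsprop    wiki       14
8        189  rmsprop    wiki       14
add column lr_x1e4_plus_loss_x100 = t['lr_x1e4'] + t['loss_x100']:
   loss_x100      opt dataset  lr_x1e4  lr_x1e4_plus_loss_x100
0        453  rmsprop    wiki       14                     467
1        425     adam   cifar       35                     460
2        253     adam    wiki       35                     288
3        297  rmsprop   cifar       14                     311
4        486     adam   mnist       35                     521
5        454     adam   mnist       35                     489
6        104  rmsprop   mnist       14                     118
7        185  rmsprop    wiki       14                     199
8        189  rmsprop    wiki       14                     203
group by dataset, sum of lr_x1e4_plus_loss_x100:
dataset
cifar     771
mnist    1128
wiki     1157
Name: lr_x1e4_plus_loss_x100, dtype: int64
reset_index():
  dataset  lr_x1e4_plus_loss_x100
0   cifar                     771
1   mnist                    1128
2    wiki                    1157
Taking the mean of column 'lr_x1e4_plus_loss_x100' gives 1018.66666667.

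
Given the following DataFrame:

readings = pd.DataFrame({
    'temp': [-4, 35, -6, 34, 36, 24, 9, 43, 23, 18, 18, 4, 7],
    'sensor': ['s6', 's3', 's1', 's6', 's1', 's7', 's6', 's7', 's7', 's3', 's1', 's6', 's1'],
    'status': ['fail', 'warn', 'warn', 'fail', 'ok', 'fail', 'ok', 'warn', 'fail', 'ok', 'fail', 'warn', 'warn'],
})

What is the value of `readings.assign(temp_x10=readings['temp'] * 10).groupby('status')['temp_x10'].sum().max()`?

950

add column temp_x10 = readings['temp'] * 10:
    temp sensor status  temp_x10
0     -4     s6   fail       -40
1     35     s3   warn       350
2     -6     s1   warn       -60
3     34     s6   fail       340
4     36     s1     ok       360
5     24     s7   fail       240
6      9     s6     ok        90
7     43     s7   warn       430
8     23     s7   fail       230
9     18     s3     ok       180
10    18     s1   fail       180
11     4     s6   warn        40
12     7     s1   warn        70
group by status, sum of temp_x10:
status
fail    950
ok      630
warn    830
Name: temp_x10, dtype: int64
So max() = 950.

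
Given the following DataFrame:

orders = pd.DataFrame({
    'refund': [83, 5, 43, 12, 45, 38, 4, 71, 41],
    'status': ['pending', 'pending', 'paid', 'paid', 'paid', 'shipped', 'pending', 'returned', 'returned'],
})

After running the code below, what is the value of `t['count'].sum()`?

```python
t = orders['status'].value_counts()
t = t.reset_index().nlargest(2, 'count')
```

6

value_counts of status:
status
pending     3
paid        3
returned    2
shipped     1
Name: count, dtype: int64
reset_index():
     status  count
0   pending      3
1      paid      3
2  returned      2
3   shipped      1
take 2 rows with largest count:
    status  count
0  pending      3
1     paid      3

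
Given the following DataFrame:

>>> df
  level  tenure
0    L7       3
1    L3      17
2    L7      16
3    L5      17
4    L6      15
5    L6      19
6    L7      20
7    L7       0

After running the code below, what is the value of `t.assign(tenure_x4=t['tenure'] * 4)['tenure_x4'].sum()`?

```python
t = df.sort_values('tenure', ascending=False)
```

sort by tenure descending:
  level  tenure
6    L7      20
5    L6      19
1    L3      17
3    L5      17
2    L7      16
4    L6      15
0    L7       3
7    L7       0
add column tenure_x4 = t['tenure'] * 4:
  level  tenure  tenure_x4
6    L7      20         80
5    L6      19         76
1    L3      17         68
3    L5      17         68
2    L7      16         64
4    L6      15         60
0    L7       3         12
7    L7       0          0
sum of column 'tenure_x4' → 428

428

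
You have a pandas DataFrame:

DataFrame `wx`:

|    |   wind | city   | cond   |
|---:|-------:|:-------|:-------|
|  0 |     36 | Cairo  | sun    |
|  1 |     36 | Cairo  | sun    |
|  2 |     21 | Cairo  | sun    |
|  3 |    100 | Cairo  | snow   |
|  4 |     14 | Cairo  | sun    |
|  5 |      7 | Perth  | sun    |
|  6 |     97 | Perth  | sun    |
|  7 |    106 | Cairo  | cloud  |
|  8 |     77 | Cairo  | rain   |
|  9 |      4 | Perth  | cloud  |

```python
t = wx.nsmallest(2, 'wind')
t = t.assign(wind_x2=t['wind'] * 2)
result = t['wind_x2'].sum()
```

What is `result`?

22

take 2 rows with smallest wind:
   wind   city   cond
9     4  Perth  cloud
5     7  Perth    sun
add column wind_x2 = t['wind'] * 2:
   wind   city   cond  wind_x2
9     4  Perth  cloud        8
5     7  Perth    sun       14
Reading off the sum of column 'wind_x2', we get 22.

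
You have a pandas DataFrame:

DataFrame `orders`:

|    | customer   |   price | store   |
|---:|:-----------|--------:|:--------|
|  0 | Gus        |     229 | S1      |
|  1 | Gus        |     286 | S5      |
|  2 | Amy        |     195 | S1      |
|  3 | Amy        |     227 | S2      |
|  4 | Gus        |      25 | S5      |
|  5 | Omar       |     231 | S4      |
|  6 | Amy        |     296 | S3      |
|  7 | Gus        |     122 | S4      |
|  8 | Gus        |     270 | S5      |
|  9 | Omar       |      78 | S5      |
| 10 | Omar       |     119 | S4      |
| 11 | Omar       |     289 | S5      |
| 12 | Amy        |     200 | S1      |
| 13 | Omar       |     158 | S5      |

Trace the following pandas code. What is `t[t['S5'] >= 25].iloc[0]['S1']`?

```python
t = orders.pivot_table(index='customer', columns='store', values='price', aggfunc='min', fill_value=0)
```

229

pivot: rows=customer, cols=store, min(price):
store      S1   S2   S3   S4  S5
customer                        
Amy       195  227  296    0   0
Gus       229    0    0  122  25
Omar        0    0    0  119  78
filter rows where S5 >= 25:
store      S1  S2  S3   S4  S5
customer                      
Gus       229   0   0  122  25
Omar        0   0   0  119  78
value at position 0, column 'S1' → 229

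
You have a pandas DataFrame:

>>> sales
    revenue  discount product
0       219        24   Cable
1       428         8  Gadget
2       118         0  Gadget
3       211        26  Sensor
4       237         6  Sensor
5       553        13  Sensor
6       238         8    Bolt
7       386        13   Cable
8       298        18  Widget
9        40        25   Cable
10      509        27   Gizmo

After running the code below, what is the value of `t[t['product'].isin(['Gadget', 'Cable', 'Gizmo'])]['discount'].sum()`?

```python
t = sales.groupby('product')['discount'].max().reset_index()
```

group by product, max of discount:
product
Bolt       8
Cable     25
Gadget     8
Gizmo     27
Sensor    26
Widget    18
Name: discount, dtype: int64
reset_index():
  product  discount
0    Bolt         8
1   Cable        25
2  Gadget         8
3   Gizmo        27
4  Sensor        26
5  Widget        18
filter rows where product in ['Gadget', 'Cable', 'Gizmo']:
  product  discount
1   Cable        25
2  Gadget         8
3   Gizmo        27
Finally, sum of column 'discount' = 60.

60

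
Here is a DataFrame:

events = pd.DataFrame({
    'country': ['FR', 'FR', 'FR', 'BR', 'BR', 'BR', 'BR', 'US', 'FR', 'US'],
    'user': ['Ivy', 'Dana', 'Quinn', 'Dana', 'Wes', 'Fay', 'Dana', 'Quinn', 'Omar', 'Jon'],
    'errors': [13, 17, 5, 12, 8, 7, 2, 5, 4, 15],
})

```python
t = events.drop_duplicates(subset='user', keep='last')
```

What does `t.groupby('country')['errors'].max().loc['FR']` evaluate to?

drop duplicate user (keep=last):
  country   user  errors
0      FR    Ivy      13
4      BR    Wes       8
5      BR    Fay       7
6      BR   Dana       2
7      US  Quinn       5
8      FR   Omar       4
9      US    Jon      15
group by country, max of errors:
country
BR     8
FR    13
US    15
Name: errors, dtype: int64
The value at index 'FR' is 13.

13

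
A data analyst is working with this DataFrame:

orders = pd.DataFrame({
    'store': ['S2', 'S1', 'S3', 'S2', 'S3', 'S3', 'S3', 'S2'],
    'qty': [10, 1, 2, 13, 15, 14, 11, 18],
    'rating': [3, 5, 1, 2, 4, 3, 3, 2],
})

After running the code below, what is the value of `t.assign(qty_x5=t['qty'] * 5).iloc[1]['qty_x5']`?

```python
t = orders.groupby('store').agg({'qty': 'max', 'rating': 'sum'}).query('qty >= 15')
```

75

group by store: max(qty), sum(rating):
       qty  rating
store             
S1       1       5
S2      18       7
S3      15      11
filter rows where qty >= 15:
       qty  rating
store             
S2      18       7
S3      15      11
add column qty_x5 = t['qty'] * 5:
       qty  rating  qty_x5
store                     
S2      18       7      90
S3      15      11      75
Reading off the value at position 1, column 'qty_x5', we get 75.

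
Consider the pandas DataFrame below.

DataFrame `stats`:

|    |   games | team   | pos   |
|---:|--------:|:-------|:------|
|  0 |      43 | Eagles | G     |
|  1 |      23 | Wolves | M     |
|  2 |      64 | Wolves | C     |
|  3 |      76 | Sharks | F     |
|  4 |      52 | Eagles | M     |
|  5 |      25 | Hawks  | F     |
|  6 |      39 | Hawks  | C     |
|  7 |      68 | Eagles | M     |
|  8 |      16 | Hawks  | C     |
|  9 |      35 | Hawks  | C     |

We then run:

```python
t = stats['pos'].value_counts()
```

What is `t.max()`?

value_counts of pos:
pos
C    4
M    3
F    2
G    1
Name: count, dtype: int64
Hence 4.

4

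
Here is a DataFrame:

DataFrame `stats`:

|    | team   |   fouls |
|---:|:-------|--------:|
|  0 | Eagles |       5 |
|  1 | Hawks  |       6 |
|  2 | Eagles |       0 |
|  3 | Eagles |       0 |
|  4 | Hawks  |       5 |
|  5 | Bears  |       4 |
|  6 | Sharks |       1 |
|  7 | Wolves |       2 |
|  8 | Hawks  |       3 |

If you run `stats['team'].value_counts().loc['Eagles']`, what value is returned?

3

value_counts of team:
team
Eagles    3
Hawks     3
Bears     1
Sharks    1
Wolves    1
Name: count, dtype: int64
So loc['Eagles'] = 3.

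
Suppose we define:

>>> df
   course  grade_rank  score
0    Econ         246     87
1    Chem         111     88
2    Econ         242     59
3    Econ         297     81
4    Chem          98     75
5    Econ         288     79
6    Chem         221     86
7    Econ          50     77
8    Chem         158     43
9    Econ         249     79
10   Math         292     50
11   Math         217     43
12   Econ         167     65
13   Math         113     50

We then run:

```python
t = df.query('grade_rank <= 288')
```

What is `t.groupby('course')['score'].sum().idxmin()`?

filter rows where grade_rank <= 288:
   course  grade_rank  score
0    Econ         246     87
1    Chem         111     88
2    Econ         242     59
4    Chem          98     75
5    Econ         288     79
6    Chem         221     86
7    Econ          50     77
8    Chem         158     43
9    Econ         249     79
11   Math         217     43
12   Econ         167     65
13   Math         113     50
group by course, sum of score:
course
Chem    292
Econ    446
Math     93
Name: score, dtype: int64
The label with the smallest value is Math.

Math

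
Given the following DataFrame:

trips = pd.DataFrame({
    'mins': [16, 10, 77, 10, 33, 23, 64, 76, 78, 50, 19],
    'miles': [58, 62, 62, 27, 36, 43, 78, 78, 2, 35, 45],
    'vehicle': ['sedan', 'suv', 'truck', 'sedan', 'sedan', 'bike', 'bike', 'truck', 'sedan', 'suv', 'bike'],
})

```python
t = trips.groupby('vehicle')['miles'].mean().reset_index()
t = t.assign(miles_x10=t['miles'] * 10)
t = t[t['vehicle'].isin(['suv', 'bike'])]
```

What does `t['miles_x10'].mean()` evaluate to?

519.166666667

group by vehicle, mean of miles:
vehicle
bike     55.333333
sedan    30.750000
suv      48.500000
truck    70.000000
Name: miles, dtype: float64
reset_index():
  vehicle      miles
0    bike  55.333333
1   sedan  30.750000
2     suv  48.500000
3   truck  70.000000
add column miles_x10 = t['miles'] * 10:
  vehicle      miles   miles_x10
0    bike  55.333333  553.333333
1   sedan  30.750000  307.500000
2     suv  48.500000  485.000000
3   truck  70.000000  700.000000
filter rows where vehicle in ['suv', 'bike']:
  vehicle      miles   miles_x10
0    bike  55.333333  553.333333
2     suv  48.500000  485.000000
Then the mean of column 'miles_x10': 519.166666667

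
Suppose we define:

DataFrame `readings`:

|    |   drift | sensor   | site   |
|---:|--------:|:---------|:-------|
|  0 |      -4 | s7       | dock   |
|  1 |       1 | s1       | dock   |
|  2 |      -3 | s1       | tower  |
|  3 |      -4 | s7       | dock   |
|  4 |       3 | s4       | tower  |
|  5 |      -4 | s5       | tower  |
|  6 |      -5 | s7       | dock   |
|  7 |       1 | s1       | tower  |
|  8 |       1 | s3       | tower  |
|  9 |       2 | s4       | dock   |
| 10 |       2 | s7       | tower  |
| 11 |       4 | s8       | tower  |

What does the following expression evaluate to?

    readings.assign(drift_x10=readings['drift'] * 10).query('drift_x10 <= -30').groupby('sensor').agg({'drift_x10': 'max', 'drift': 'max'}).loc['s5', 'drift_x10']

-40

add column drift_x10 = readings['drift'] * 10:
    drift sensor   site  drift_x10
0      -4     s7   dock        -40
1       1     s1   dock         10
2      -3     s1  tower        -30
3      -4     s7   dock        -40
4       3     s4  tower         30
5      -4     s5  tower        -40
6      -5     s7   dock        -50
7       1     s1  tower         10
8       1     s3  tower         10
9       2     s4   dock         20
10      2     s7  tower         20
11      4     s8  tower         40
filter rows where drift_x10 <= -30:
   drift sensor   site  drift_x10
0     -4     s7   dock        -40
2     -3     s1  tower        -30
3     -4     s7   dock        -40
5     -4     s5  tower        -40
6     -5     s7   dock        -50
group by sensor: max(drift_x10), max(drift):
        drift_x10  drift
sensor                  
s1            -30     -3
s5            -40     -4
s7            -40     -4
So loc['s5', 'drift_x10'] = -40.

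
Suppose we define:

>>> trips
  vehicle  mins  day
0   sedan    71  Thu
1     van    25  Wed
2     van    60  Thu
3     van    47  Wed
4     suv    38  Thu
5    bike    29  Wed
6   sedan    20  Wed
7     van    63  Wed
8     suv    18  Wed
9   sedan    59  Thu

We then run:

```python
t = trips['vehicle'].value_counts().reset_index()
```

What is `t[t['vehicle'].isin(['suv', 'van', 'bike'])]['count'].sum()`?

7

value_counts of vehicle:
vehicle
van      4
sedan    3
suv      2
bike     1
Name: count, dtype: int64
reset_index():
  vehicle  count
0     van      4
1   sedan      3
2     suv      2
3    bike      1
filter rows where vehicle in ['suv', 'van', 'bike']:
  vehicle  count
0     van      4
2     suv      2
3    bike      1
Hence 7.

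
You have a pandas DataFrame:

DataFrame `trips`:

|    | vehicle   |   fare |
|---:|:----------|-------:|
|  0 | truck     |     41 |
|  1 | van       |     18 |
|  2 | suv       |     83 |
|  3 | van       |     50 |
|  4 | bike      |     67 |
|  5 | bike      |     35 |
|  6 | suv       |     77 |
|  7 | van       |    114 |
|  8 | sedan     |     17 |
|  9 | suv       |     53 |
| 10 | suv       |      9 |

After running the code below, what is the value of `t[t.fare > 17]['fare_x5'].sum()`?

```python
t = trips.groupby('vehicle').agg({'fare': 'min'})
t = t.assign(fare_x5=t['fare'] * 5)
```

470

group by vehicle, min of fare:
         fare
vehicle      
bike       35
sedan      17
suv         9
truck      41
van        18
add column fare_x5 = t['fare'] * 5:
         fare  fare_x5
vehicle               
bike       35      175
sedan      17       85
suv         9       45
truck      41      205
van        18       90
filter rows where fare > 17:
         fare  fare_x5
vehicle               
bike       35      175
truck      41      205
van        18       90
Reading off the sum of column 'fare_x5', we get 470.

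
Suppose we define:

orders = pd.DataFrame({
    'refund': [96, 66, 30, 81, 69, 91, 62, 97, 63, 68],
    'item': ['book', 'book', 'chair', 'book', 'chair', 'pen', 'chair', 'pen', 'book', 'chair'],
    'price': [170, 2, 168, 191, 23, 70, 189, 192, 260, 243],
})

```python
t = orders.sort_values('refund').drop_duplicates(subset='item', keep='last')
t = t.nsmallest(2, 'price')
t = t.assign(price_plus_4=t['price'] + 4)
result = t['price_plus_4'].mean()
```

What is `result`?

100.5

sort by refund:
   refund   item  price
2      30  chair    168
6      62  chair    189
8      63   book    260
1      66   book      2
9      68  chair    243
4      69  chair     23
3      81   book    191
5      91    pen     70
0      96   book    170
7      97    pen    192
drop duplicate item (keep=last):
   refund   item  price
4      69  chair     23
0      96   book    170
7      97    pen    192
take 2 rows with smallest price:
   refund   item  price
4      69  chair     23
0      96   book    170
add column price_plus_4 = t['price'] + 4:
   refund   item  price  price_plus_4
4      69  chair     23            27
0      96   book    170           174
Hence 100.5.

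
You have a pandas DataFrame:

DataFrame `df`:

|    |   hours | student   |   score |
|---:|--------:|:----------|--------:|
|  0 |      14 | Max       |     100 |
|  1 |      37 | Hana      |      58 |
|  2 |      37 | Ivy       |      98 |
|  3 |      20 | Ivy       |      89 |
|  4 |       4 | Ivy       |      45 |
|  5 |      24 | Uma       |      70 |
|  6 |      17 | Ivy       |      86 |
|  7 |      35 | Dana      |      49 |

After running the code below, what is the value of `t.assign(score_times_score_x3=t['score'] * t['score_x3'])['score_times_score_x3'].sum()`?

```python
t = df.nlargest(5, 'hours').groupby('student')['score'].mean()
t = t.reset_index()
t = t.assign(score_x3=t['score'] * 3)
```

take 5 rows with largest hours:
   hours student  score
1     37    Hana     58
2     37     Ivy     98
7     35    Dana     49
5     24     Uma     70
3     20     Ivy     89
group by student, mean of score:
student
Dana    49.0
Hana    58.0
Ivy     93.5
Uma     70.0
Name: score, dtype: float64
reset_index():
  student  score
0    Dana   49.0
1    Hana   58.0
2     Ivy   93.5
3     Uma   70.0
add column score_x3 = t['score'] * 3:
  student  score  score_x3
0    Dana   49.0     147.0
1    Hana   58.0     174.0
2     Ivy   93.5     280.5
3     Uma   70.0     210.0
add column score_times_score_x3 = t['score'] * t['score_x3']:
  student  score  score_x3  score_times_score_x3
0    Dana   49.0     147.0               7203.00
1    Hana   58.0     174.0              10092.00
2     Ivy   93.5     280.5              26226.75
3     Uma   70.0     210.0              14700.00
So sum() = 58221.75.

58221.75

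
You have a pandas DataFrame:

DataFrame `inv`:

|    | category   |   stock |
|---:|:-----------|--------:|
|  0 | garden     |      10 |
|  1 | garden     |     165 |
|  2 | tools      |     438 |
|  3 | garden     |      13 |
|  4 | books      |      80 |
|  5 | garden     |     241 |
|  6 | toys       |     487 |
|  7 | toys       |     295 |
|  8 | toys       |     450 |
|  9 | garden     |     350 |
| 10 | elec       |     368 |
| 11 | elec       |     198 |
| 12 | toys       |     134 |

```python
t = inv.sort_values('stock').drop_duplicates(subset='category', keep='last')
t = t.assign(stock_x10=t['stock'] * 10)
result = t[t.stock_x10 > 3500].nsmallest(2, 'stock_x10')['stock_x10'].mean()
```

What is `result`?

4030.0

sort by stock:
   category  stock
0    garden     10
3    garden     13
4     books     80
12     toys    134
1    garden    165
11     elec    198
5    garden    241
7      toys    295
9    garden    350
10     elec    368
2     tools    438
8      toys    450
6      toys    487
drop duplicate category (keep=last):
   category  stock
4     books     80
9    garden    350
10     elec    368
2     tools    438
6      toys    487
add column stock_x10 = t['stock'] * 10:
   category  stock  stock_x10
4     books     80        800
9    garden    350       3500
10     elec    368       3680
2     tools    438       4380
6      toys    487       4870
filter rows where stock_x10 > 3500:
   category  stock  stock_x10
10     elec    368       3680
2     tools    438       4380
6      toys    487       4870
take 2 rows with smallest stock_x10:
   category  stock  stock_x10
10     elec    368       3680
2     tools    438       4380
Taking the mean of column 'stock_x10' gives 4030.0.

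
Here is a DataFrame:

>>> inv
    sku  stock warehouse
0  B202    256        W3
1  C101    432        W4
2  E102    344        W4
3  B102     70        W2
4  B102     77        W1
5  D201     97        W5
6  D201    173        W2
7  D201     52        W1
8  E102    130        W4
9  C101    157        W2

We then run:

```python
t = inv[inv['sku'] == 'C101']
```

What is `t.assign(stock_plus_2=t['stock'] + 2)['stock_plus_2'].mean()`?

296.5

filter rows where sku == 'C101':
    sku  stock warehouse
1  C101    432        W4
9  C101    157        W2
add column stock_plus_2 = t['stock'] + 2:
    sku  stock warehouse  stock_plus_2
1  C101    432        W4           434
9  C101    157        W2           159
Finally, mean of column 'stock_plus_2' = 296.5.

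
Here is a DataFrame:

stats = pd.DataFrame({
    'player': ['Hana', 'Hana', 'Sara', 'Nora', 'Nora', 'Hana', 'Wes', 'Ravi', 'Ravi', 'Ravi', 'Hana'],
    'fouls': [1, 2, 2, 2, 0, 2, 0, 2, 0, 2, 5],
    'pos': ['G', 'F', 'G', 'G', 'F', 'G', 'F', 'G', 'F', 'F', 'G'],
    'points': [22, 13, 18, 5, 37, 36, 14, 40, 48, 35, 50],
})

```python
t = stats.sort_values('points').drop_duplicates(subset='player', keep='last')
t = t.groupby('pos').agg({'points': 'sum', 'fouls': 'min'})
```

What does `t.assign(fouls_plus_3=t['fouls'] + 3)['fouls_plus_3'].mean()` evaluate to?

sort by points:
   player  fouls pos  points
3    Nora      2   G       5
1    Hana      2   F      13
6     Wes      0   F      14
2    Sara      2   G      18
0    Hana      1   G      22
9    Ravi      2   F      35
5    Hana      2   G      36
4    Nora      0   F      37
7    Ravi      2   G      40
8    Ravi      0   F      48
10   Hana      5   G      50
drop duplicate player (keep=last):
   player  fouls pos  points
6     Wes      0   F      14
2    Sara      2   G      18
4    Nora      0   F      37
8    Ravi      0   F      48
10   Hana      5   G      50
group by pos: sum(points), min(fouls):
     points  fouls
pos               
F        99      0
G        68      2
add column fouls_plus_3 = t['fouls'] + 3:
     points  fouls  fouls_plus_3
pos                             
F        99      0             3
G        68      2             5
Hence 4.0.

4.0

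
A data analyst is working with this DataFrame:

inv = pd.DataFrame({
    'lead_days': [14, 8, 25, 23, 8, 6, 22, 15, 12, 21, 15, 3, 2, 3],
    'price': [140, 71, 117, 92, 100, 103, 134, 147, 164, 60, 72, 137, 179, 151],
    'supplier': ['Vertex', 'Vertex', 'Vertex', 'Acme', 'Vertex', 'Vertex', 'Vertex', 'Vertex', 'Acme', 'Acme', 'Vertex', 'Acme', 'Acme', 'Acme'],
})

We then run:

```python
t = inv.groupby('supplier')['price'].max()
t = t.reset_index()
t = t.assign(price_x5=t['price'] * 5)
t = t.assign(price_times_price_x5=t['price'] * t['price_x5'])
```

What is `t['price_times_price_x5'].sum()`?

group by supplier, max of price:
supplier
Acme      179
Vertex    147
Name: price, dtype: int64
reset_index():
  supplier  price
0     Acme    179
1   Vertex    147
add column price_x5 = t['price'] * 5:
  supplier  price  price_x5
0     Acme    179       895
1   Vertex    147       735
add column price_times_price_x5 = t['price'] * t['price_x5']:
  supplier  price  price_x5  price_times_price_x5
0     Acme    179       895                160205
1   Vertex    147       735                108045

268250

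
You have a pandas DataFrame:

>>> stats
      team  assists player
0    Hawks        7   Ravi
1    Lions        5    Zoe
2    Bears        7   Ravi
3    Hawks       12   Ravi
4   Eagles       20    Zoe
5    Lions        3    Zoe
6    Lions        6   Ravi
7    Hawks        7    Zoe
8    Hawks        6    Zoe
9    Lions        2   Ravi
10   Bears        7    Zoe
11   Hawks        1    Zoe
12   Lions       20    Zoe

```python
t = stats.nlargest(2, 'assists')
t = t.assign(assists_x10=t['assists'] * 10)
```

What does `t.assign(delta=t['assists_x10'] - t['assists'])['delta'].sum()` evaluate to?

360

take 2 rows with largest assists:
      team  assists player
4   Eagles       20    Zoe
12   Lions       20    Zoe
add column assists_x10 = t['assists'] * 10:
      team  assists player  assists_x10
4   Eagles       20    Zoe          200
12   Lions       20    Zoe          200
add column delta = t['assists_x10'] - t['assists']:
      team  assists player  assists_x10  delta
4   Eagles       20    Zoe          200    180
12   Lions       20    Zoe          200    180
The sum of column 'delta' is 360.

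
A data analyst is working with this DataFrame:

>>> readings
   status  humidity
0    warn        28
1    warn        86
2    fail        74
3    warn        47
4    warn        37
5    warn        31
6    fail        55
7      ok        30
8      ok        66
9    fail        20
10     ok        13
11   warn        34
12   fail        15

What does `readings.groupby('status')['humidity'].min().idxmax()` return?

warn

group by status, min of humidity:
status
fail    15
ok      13
warn    28
Name: humidity, dtype: int64
Taking the label with the largest value gives warn.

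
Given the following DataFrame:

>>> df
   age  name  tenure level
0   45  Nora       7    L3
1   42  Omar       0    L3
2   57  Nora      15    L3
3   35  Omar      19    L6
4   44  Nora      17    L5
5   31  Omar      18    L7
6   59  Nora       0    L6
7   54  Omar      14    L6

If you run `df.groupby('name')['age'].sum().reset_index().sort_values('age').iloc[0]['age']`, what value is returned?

162

group by name, sum of age:
name
Nora    205
Omar    162
Name: age, dtype: int64
reset_index():
   name  age
0  Nora  205
1  Omar  162
sort by age:
   name  age
1  Omar  162
0  Nora  205
value at position 0, column 'age' → 162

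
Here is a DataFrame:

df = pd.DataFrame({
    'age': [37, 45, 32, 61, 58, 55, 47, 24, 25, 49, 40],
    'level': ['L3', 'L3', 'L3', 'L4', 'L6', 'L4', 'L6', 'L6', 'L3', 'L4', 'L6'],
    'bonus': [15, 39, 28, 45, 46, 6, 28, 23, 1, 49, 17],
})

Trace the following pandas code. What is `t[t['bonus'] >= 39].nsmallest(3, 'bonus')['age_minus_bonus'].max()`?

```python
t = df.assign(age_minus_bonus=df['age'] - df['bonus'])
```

add column age_minus_bonus = df['age'] - df['bonus']:
    age level  bonus  age_minus_bonus
0    37    L3     15               22
1    45    L3     39                6
2    32    L3     28                4
3    61    L4     45               16
4    58    L6     46               12
5    55    L4      6               49
6    47    L6     28               19
7    24    L6     23                1
8    25    L3      1               24
9    49    L4     49                0
10   40    L6     17               23
filter rows where bonus >= 39:
   age level  bonus  age_minus_bonus
1   45    L3     39                6
3   61    L4     45               16
4   58    L6     46               12
9   49    L4     49                0
take 3 rows with smallest bonus:
   age level  bonus  age_minus_bonus
1   45    L3     39                6
3   61    L4     45               16
4   58    L6     46               12
Reading off the max of column 'age_minus_bonus', we get 16.

16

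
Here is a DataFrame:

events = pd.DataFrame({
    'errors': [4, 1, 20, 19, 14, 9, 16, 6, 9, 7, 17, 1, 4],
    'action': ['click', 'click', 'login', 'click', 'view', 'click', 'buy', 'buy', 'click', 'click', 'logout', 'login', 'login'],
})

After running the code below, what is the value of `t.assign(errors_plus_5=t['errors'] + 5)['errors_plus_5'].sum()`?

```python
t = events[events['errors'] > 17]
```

filter rows where errors > 17:
   errors action
2      20  login
3      19  click
add column errors_plus_5 = t['errors'] + 5:
   errors action  errors_plus_5
2      20  login             25
3      19  click             24
sum of column 'errors_plus_5' → 49

49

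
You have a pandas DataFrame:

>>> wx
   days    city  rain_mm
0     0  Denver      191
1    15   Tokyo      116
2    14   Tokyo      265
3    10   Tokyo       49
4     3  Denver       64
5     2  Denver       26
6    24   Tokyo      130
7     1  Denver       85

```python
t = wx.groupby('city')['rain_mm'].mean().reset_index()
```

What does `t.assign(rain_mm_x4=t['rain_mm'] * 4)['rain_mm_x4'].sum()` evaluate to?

926.0

group by city, mean of rain_mm:
city
Denver     91.5
Tokyo     140.0
Name: rain_mm, dtype: float64
reset_index():
     city  rain_mm
0  Denver     91.5
1   Tokyo    140.0
add column rain_mm_x4 = t['rain_mm'] * 4:
     city  rain_mm  rain_mm_x4
0  Denver     91.5       366.0
1   Tokyo    140.0       560.0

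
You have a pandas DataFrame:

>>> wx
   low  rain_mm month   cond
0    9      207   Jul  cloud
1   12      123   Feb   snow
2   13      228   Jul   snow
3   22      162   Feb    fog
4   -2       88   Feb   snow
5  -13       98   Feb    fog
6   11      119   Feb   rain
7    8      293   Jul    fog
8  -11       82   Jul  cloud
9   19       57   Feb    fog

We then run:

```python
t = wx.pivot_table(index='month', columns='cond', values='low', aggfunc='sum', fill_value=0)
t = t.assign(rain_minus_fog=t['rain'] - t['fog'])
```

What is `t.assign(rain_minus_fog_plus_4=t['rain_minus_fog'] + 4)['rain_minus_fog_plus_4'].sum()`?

pivot: rows=month, cols=cond, sum(low):
cond   cloud  fog  rain  snow
month                        
Feb        0   28    11    10
Jul       -2    8     0    13
add column rain_minus_fog = t['rain'] - t['fog']:
cond   cloud  fog  rain  snow  rain_minus_fog
month                                        
Feb        0   28    11    10             -17
Jul       -2    8     0    13              -8
add column rain_minus_fog_plus_4 = t['rain_minus_fog'] + 4:
cond   cloud  fog  rain  snow  rain_minus_fog  rain_minus_fog_plus_4
month                                                               
Feb        0   28    11    10             -17                    -13
Jul       -2    8     0    13              -8                     -4
sum of column 'rain_minus_fog_plus_4' → -17

-17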